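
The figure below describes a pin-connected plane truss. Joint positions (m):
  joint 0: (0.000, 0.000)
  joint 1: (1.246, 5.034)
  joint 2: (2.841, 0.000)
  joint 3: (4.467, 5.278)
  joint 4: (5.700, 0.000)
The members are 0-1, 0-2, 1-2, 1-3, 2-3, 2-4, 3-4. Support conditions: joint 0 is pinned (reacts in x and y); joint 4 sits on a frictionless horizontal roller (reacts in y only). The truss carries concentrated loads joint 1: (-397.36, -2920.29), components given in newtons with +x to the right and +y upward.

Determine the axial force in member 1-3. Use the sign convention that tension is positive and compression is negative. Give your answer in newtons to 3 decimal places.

-159.875

N=5 nodes, M=7 members, R=3 reactions → 2N=10, M+R=10
member 0 (0-1): L=5.1859, (cx,cy)=(0.2403,0.9707)
member 1 (0-2): L=2.8410, (cx,cy)=(1.0000,0.0000)
member 2 (1-2): L=5.2806, (cx,cy)=(0.3020,-0.9533)
member 3 (1-3): L=3.2302, (cx,cy)=(0.9971,0.0755)
member 4 (2-3): L=5.5228, (cx,cy)=(0.2944,0.9557)
member 5 (2-4): L=2.8590, (cx,cy)=(1.0000,0.0000)
member 6 (3-4): L=5.4201, (cx,cy)=(0.2275,-0.9738)
solve A·x = −loads:
  F[0-1] = -2712.3081 N (compression)
  F[0-2] = +254.3164 N (tension)
  F[1-2] = -314.1845 N (compression)
  F[1-3] = -159.8748 N (compression)
  F[2-3] = +313.4007 N (tension)
  F[2-4] = +67.1477 N (tension)
  F[3-4] = -295.1726 N (compression)
  Rx@0 = +397.3600 N
  Ry@0 = +2632.8565 N
  Ry@4 = +287.4335 N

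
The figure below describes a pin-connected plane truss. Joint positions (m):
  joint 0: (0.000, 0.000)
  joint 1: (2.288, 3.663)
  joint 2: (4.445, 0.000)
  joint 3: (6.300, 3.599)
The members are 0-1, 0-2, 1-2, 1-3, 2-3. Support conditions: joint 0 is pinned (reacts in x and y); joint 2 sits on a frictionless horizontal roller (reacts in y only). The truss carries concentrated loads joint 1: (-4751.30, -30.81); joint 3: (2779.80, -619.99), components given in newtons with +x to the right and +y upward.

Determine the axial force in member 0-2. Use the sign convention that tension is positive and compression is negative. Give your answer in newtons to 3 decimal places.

-1083.973

N=4 nodes, M=5 members, R=3 reactions → 2N=8, M+R=8
member 0 (0-1): L=4.3189, (cx,cy)=(0.5298,0.8481)
member 1 (0-2): L=4.4450, (cx,cy)=(1.0000,0.0000)
member 2 (1-2): L=4.2509, (cx,cy)=(0.5074,-0.8617)
member 3 (1-3): L=4.0125, (cx,cy)=(0.9999,-0.0160)
member 4 (2-3): L=4.0489, (cx,cy)=(0.4581,0.8889)
solve A·x = −loads:
  F[0-1] = -1675.3069 N (compression)
  F[0-2] = -1083.9727 N (compression)
  F[1-2] = +1556.2859 N (tension)
  F[1-3] = +3074.4716 N (tension)
  F[2-3] = -642.3294 N (compression)
  Rx@0 = +1971.5000 N
  Ry@0 = +1420.8971 N
  Ry@2 = -770.0971 N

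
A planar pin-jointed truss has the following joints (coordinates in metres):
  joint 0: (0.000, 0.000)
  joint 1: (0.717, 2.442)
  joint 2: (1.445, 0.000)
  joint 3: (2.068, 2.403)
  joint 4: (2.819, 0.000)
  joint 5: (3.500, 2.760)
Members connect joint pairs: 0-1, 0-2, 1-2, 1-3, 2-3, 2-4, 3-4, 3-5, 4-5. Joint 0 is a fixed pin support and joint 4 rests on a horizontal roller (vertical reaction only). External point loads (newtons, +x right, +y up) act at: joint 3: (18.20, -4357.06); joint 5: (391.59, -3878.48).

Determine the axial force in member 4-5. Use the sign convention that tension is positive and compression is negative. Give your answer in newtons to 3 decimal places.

-4363.776

N=6 nodes, M=9 members, R=3 reactions → 2N=12, M+R=12
member 0 (0-1): L=2.5451, (cx,cy)=(0.2817,0.9595)
member 1 (0-2): L=1.4450, (cx,cy)=(1.0000,0.0000)
member 2 (1-2): L=2.5482, (cx,cy)=(0.2857,-0.9583)
member 3 (1-3): L=1.3516, (cx,cy)=(0.9996,-0.0289)
member 4 (2-3): L=2.4824, (cx,cy)=(0.2510,0.9680)
member 5 (2-4): L=1.3740, (cx,cy)=(1.0000,0.0000)
member 6 (3-4): L=2.5176, (cx,cy)=(0.2983,-0.9545)
member 7 (3-5): L=1.4758, (cx,cy)=(0.9703,0.2419)
member 8 (4-5): L=2.8428, (cx,cy)=(0.2396,0.9709)
solve A·x = −loads:
  F[0-1] = +182.4948 N (tension)
  F[0-2] = +358.3776 N (tension)
  F[1-2] = -185.8668 N (compression)
  F[1-3] = +104.5564 N (tension)
  F[2-3] = +184.0091 N (tension)
  F[2-4] = +259.0978 N (tension)
  F[3-4] = -4373.0191 N (compression)
  F[3-5] = +1480.9346 N (tension)
  F[4-5] = -4363.7756 N (compression)
  Rx@0 = -409.7900 N
  Ry@0 = -175.1032 N
  Ry@4 = +8410.6432 N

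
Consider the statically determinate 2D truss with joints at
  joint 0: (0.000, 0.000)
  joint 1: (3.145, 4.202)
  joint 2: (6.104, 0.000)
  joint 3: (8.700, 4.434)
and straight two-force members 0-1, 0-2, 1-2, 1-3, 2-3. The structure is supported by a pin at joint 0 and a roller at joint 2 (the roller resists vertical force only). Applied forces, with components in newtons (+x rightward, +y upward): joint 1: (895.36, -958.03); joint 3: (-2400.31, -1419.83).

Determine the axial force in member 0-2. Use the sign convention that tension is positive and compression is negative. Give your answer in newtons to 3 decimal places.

N=4 nodes, M=5 members, R=3 reactions → 2N=8, M+R=8
member 0 (0-1): L=5.2486, (cx,cy)=(0.5992,0.8006)
member 1 (0-2): L=6.1040, (cx,cy)=(1.0000,0.0000)
member 2 (1-2): L=5.1393, (cx,cy)=(0.5758,-0.8176)
member 3 (1-3): L=5.5598, (cx,cy)=(0.9991,0.0417)
member 4 (2-3): L=5.1381, (cx,cy)=(0.5052,0.8630)
solve A·x = −loads:
  F[0-1] = -1233.8487 N (compression)
  F[0-2] = -765.6191 N (compression)
  F[1-2] = -45.7303 N (compression)
  F[1-3] = -1609.7634 N (compression)
  F[2-3] = -1567.4395 N (compression)
  Rx@0 = +1504.9500 N
  Ry@0 = +987.8119 N
  Ry@2 = +1390.0481 N

-765.619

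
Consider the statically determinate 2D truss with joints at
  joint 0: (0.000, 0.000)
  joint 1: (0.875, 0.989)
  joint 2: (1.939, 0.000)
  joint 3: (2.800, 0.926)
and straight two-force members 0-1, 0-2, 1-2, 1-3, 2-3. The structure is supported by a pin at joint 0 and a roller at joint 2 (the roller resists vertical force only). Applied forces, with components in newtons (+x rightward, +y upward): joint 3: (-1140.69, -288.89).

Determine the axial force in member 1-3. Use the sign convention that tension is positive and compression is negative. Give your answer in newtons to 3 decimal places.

N=4 nodes, M=5 members, R=3 reactions → 2N=8, M+R=8
member 0 (0-1): L=1.3205, (cx,cy)=(0.6626,0.7490)
member 1 (0-2): L=1.9390, (cx,cy)=(1.0000,0.0000)
member 2 (1-2): L=1.4527, (cx,cy)=(0.7325,-0.6808)
member 3 (1-3): L=1.9260, (cx,cy)=(0.9995,-0.0327)
member 4 (2-3): L=1.2644, (cx,cy)=(0.6809,0.7323)
solve A·x = −loads:
  F[0-1] = -556.0759 N (compression)
  F[0-2] = -772.2214 N (compression)
  F[1-2] = +652.4078 N (tension)
  F[1-3] = -846.7779 N (compression)
  F[2-3] = -432.2948 N (compression)
  Rx@0 = +1140.6900 N
  Ry@0 = +416.4748 N
  Ry@2 = -127.5848 N

-846.778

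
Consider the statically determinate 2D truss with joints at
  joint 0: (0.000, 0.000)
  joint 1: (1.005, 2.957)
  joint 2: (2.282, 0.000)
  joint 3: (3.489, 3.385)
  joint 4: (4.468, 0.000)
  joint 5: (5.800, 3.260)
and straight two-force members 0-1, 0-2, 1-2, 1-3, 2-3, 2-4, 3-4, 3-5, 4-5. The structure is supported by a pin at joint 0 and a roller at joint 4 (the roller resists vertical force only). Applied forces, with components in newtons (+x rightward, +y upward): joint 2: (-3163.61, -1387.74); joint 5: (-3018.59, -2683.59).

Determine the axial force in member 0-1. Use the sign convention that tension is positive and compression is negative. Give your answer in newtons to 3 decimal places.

N=6 nodes, M=9 members, R=3 reactions → 2N=12, M+R=12
member 0 (0-1): L=3.1231, (cx,cy)=(0.3218,0.9468)
member 1 (0-2): L=2.2820, (cx,cy)=(1.0000,0.0000)
member 2 (1-2): L=3.2210, (cx,cy)=(0.3965,-0.9180)
member 3 (1-3): L=2.5206, (cx,cy)=(0.9855,0.1698)
member 4 (2-3): L=3.5938, (cx,cy)=(0.3359,0.9419)
member 5 (2-4): L=2.1860, (cx,cy)=(1.0000,0.0000)
member 6 (3-4): L=3.5237, (cx,cy)=(0.2778,-0.9606)
member 7 (3-5): L=2.3144, (cx,cy)=(0.9985,-0.0540)
member 8 (4-5): L=3.5216, (cx,cy)=(0.3782,0.9257)
solve A·x = −loads:
  F[0-1] = -2198.3215 N (compression)
  F[0-2] = -5474.7941 N (compression)
  F[1-2] = +1986.5983 N (tension)
  F[1-3] = -1517.0541 N (compression)
  F[2-3] = -462.9474 N (compression)
  F[2-4] = -1368.0802 N (compression)
  F[3-4] = +827.9664 N (tension)
  F[3-5] = -1883.2932 N (compression)
  F[4-5] = -3008.8342 N (compression)
  Rx@0 = +6182.2000 N
  Ry@0 = +2081.3924 N
  Ry@4 = +1989.9376 N

-2198.321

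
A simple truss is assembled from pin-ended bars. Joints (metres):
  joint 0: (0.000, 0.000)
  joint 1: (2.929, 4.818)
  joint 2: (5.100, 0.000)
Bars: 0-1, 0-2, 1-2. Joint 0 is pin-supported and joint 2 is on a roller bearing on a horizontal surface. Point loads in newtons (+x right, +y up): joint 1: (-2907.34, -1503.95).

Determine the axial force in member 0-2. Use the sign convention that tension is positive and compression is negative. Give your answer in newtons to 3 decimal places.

N=3 nodes, M=3 members, R=3 reactions → 2N=6, M+R=6
member 0 (0-1): L=5.6385, (cx,cy)=(0.5195,0.8545)
member 1 (0-2): L=5.1000, (cx,cy)=(1.0000,0.0000)
member 2 (1-2): L=5.2845, (cx,cy)=(0.4108,-0.9117)
solve A·x = −loads:
  F[0-1] = -3963.5267 N (compression)
  F[0-2] = -848.4122 N (compression)
  F[1-2] = +2065.1628 N (tension)
  Rx@0 = +2907.3400 N
  Ry@0 = +3386.7921 N
  Ry@2 = -1882.8421 N

-848.412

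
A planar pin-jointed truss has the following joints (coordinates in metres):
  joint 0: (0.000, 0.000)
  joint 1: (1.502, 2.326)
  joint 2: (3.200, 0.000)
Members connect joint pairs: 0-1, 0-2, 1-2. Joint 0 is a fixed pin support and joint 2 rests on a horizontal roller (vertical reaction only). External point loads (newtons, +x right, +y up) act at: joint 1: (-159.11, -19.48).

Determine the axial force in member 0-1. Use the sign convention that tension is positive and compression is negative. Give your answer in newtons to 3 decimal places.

-149.975

N=3 nodes, M=3 members, R=3 reactions → 2N=6, M+R=6
member 0 (0-1): L=2.7688, (cx,cy)=(0.5425,0.8401)
member 1 (0-2): L=3.2000, (cx,cy)=(1.0000,0.0000)
member 2 (1-2): L=2.8798, (cx,cy)=(0.5896,-0.8077)
solve A·x = −loads:
  F[0-1] = -149.9745 N (compression)
  F[0-2] = -77.7530 N (compression)
  F[1-2] = +131.8705 N (tension)
  Rx@0 = +159.1100 N
  Ry@0 = +125.9897 N
  Ry@2 = -106.5097 N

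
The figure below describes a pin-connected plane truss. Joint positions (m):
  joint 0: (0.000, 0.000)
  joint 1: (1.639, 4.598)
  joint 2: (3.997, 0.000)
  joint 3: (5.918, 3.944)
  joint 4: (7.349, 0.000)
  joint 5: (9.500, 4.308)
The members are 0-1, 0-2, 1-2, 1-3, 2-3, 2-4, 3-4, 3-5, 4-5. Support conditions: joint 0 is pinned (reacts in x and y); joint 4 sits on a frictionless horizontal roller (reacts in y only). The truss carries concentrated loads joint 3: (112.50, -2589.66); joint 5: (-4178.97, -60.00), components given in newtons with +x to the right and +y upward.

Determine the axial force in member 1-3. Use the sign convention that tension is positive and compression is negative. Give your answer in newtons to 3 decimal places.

-2744.248

N=6 nodes, M=9 members, R=3 reactions → 2N=12, M+R=12
member 0 (0-1): L=4.8814, (cx,cy)=(0.3358,0.9419)
member 1 (0-2): L=3.9970, (cx,cy)=(1.0000,0.0000)
member 2 (1-2): L=5.1674, (cx,cy)=(0.4563,-0.8898)
member 3 (1-3): L=4.3287, (cx,cy)=(0.9885,-0.1511)
member 4 (2-3): L=4.3870, (cx,cy)=(0.4379,0.8990)
member 5 (2-4): L=3.3520, (cx,cy)=(1.0000,0.0000)
member 6 (3-4): L=4.1956, (cx,cy)=(0.3411,-0.9400)
member 7 (3-5): L=3.6004, (cx,cy)=(0.9949,0.1011)
member 8 (4-5): L=4.8151, (cx,cy)=(0.4467,0.8947)
solve A·x = −loads:
  F[0-1] = -3053.3012 N (compression)
  F[0-2] = -3041.2773 N (compression)
  F[1-2] = +3698.1444 N (tension)
  F[1-3] = -2744.2484 N (compression)
  F[2-3] = -3660.2363 N (compression)
  F[2-4] = +249.0542 N (tension)
  F[3-4] = -167.8353 N (compression)
  F[3-5] = -4393.2895 N (compression)
  F[4-5] = +429.3790 N (tension)
  Rx@0 = +4066.4700 N
  Ry@0 = +2876.0438 N
  Ry@4 = -226.3838 N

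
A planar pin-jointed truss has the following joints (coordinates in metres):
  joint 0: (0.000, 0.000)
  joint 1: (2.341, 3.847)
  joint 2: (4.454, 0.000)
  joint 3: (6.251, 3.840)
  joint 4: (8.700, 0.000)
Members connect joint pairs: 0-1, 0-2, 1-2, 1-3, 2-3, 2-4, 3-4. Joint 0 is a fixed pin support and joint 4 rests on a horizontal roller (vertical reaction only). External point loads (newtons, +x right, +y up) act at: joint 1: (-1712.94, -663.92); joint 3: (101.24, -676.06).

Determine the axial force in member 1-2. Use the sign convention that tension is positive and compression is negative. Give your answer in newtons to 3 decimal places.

N=5 nodes, M=7 members, R=3 reactions → 2N=10, M+R=10
member 0 (0-1): L=4.5033, (cx,cy)=(0.5198,0.8543)
member 1 (0-2): L=4.4540, (cx,cy)=(1.0000,0.0000)
member 2 (1-2): L=4.3891, (cx,cy)=(0.4814,-0.8765)
member 3 (1-3): L=3.9100, (cx,cy)=(1.0000,-0.0018)
member 4 (2-3): L=4.2397, (cx,cy)=(0.4239,0.9057)
member 5 (2-4): L=4.2460, (cx,cy)=(1.0000,0.0000)
member 6 (3-4): L=4.5545, (cx,cy)=(0.5377,-0.8431)
solve A·x = −loads:
  F[0-1] = -1625.1770 N (compression)
  F[0-2] = -766.8659 N (compression)
  F[1-2] = +825.5265 N (tension)
  F[1-3] = +470.6816 N (tension)
  F[2-3] = -798.8751 N (compression)
  F[2-4] = -30.8347 N (compression)
  F[3-4] = +57.3441 N (tension)
  Rx@0 = +1611.7000 N
  Ry@0 = +1388.3284 N
  Ry@4 = -48.3484 N

825.527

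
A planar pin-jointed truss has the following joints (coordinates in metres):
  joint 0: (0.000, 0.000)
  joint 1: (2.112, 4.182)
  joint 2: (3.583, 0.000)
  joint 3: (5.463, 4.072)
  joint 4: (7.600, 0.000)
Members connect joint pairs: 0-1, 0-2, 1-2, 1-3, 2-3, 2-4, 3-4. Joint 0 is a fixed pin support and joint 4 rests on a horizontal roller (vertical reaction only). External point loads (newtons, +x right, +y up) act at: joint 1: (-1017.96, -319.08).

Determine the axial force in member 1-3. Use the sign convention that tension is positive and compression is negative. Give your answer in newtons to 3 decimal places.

458.410

N=5 nodes, M=7 members, R=3 reactions → 2N=10, M+R=10
member 0 (0-1): L=4.6850, (cx,cy)=(0.4508,0.8926)
member 1 (0-2): L=3.5830, (cx,cy)=(1.0000,0.0000)
member 2 (1-2): L=4.4332, (cx,cy)=(0.3318,-0.9433)
member 3 (1-3): L=3.3528, (cx,cy)=(0.9995,-0.0328)
member 4 (2-3): L=4.4850, (cx,cy)=(0.4192,0.9079)
member 5 (2-4): L=4.0170, (cx,cy)=(1.0000,0.0000)
member 6 (3-4): L=4.5987, (cx,cy)=(0.4647,-0.8855)
solve A·x = −loads:
  F[0-1] = -885.6501 N (compression)
  F[0-2] = -618.7126 N (compression)
  F[1-2] = +483.8486 N (tension)
  F[1-3] = +458.4102 N (tension)
  F[2-3] = -502.7337 N (compression)
  F[2-4] = -247.4319 N (compression)
  F[3-4] = +532.4579 N (tension)
  Rx@0 = +1017.9600 N
  Ry@0 = +790.5552 N
  Ry@4 = -471.4752 N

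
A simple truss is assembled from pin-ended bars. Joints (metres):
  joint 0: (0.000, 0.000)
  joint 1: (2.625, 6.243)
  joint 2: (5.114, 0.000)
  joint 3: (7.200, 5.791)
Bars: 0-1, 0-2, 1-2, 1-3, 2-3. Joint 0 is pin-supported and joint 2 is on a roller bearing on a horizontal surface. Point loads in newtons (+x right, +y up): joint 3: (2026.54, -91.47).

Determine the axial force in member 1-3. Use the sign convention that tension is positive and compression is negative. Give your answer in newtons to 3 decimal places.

1998.396

N=4 nodes, M=5 members, R=3 reactions → 2N=8, M+R=8
member 0 (0-1): L=6.7724, (cx,cy)=(0.3876,0.9218)
member 1 (0-2): L=5.1140, (cx,cy)=(1.0000,0.0000)
member 2 (1-2): L=6.7209, (cx,cy)=(0.3703,-0.9289)
member 3 (1-3): L=4.5973, (cx,cy)=(0.9952,-0.0983)
member 4 (2-3): L=6.1552, (cx,cy)=(0.3389,0.9408)
solve A·x = −loads:
  F[0-1] = +2529.8969 N (tension)
  F[0-2] = +1045.9482 N (tension)
  F[1-2] = -2722.1624 N (compression)
  F[1-3] = +1998.3961 N (tension)
  F[2-3] = +111.6156 N (tension)
  Rx@0 = -2026.5400 N
  Ry@0 = -2332.1274 N
  Ry@2 = +2423.5974 N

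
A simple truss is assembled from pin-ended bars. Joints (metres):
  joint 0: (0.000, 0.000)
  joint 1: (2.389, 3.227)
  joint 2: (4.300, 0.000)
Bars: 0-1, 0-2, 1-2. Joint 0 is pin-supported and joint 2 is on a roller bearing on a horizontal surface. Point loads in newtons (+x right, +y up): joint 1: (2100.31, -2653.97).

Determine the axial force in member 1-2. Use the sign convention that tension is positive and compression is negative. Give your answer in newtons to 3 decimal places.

N=3 nodes, M=3 members, R=3 reactions → 2N=6, M+R=6
member 0 (0-1): L=4.0151, (cx,cy)=(0.5950,0.8037)
member 1 (0-2): L=4.3000, (cx,cy)=(1.0000,0.0000)
member 2 (1-2): L=3.7504, (cx,cy)=(0.5095,-0.8604)
solve A·x = −loads:
  F[0-1] = +493.6241 N (tension)
  F[0-2] = +1806.6001 N (tension)
  F[1-2] = -3545.5056 N (compression)
  Rx@0 = -2100.3100 N
  Ry@0 = -396.7357 N
  Ry@2 = +3050.7057 N

-3545.506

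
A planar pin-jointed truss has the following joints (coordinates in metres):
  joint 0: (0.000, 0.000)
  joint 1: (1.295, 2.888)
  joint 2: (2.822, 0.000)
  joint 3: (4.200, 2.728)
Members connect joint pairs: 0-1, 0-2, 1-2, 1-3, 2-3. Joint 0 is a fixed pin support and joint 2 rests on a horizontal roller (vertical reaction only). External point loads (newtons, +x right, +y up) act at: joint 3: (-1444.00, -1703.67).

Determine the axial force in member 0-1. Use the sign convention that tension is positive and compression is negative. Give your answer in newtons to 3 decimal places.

N=4 nodes, M=5 members, R=3 reactions → 2N=8, M+R=8
member 0 (0-1): L=3.1651, (cx,cy)=(0.4092,0.9125)
member 1 (0-2): L=2.8220, (cx,cy)=(1.0000,0.0000)
member 2 (1-2): L=3.2668, (cx,cy)=(0.4674,-0.8840)
member 3 (1-3): L=2.9094, (cx,cy)=(0.9985,-0.0550)
member 4 (2-3): L=3.0563, (cx,cy)=(0.4509,0.8926)
solve A·x = −loads:
  F[0-1] = -618.0933 N (compression)
  F[0-2] = -1191.1036 N (compression)
  F[1-2] = +673.3362 N (tension)
  F[1-3] = -568.4899 N (compression)
  F[2-3] = -1943.7129 N (compression)
  Rx@0 = +1444.0000 N
  Ry@0 = +563.9882 N
  Ry@2 = +1139.6818 N

-618.093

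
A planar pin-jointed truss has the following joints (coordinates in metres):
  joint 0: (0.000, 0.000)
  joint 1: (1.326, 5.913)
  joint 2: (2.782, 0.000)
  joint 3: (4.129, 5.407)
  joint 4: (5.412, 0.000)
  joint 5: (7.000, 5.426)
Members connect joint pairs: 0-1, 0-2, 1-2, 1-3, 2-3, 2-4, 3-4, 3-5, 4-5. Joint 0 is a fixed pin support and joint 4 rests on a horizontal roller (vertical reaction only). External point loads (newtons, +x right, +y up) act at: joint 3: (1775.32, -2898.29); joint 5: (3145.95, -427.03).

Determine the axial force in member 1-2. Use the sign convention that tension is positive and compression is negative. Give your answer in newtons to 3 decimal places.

-4896.053

N=6 nodes, M=9 members, R=3 reactions → 2N=12, M+R=12
member 0 (0-1): L=6.0599, (cx,cy)=(0.2188,0.9758)
member 1 (0-2): L=2.7820, (cx,cy)=(1.0000,0.0000)
member 2 (1-2): L=6.0896, (cx,cy)=(0.2391,-0.9710)
member 3 (1-3): L=2.8483, (cx,cy)=(0.9841,-0.1776)
member 4 (2-3): L=5.5723, (cx,cy)=(0.2417,0.9703)
member 5 (2-4): L=2.6300, (cx,cy)=(1.0000,0.0000)
member 6 (3-4): L=5.5571, (cx,cy)=(0.2309,-0.9730)
member 7 (3-5): L=2.8711, (cx,cy)=(1.0000,0.0066)
member 8 (4-5): L=5.6536, (cx,cy)=(0.2809,0.9597)
solve A·x = −loads:
  F[0-1] = +4474.4160 N (tension)
  F[0-2] = +3942.1912 N (tension)
  F[1-2] = -4896.0532 N (compression)
  F[1-3] = +2184.4482 N (tension)
  F[2-3] = +4899.3499 N (tension)
  F[2-4] = +1587.2323 N (tension)
  F[3-4] = -7443.6857 N (compression)
  F[3-5] = +3277.3460 N (tension)
  F[4-5] = -467.5409 N (compression)
  Rx@0 = -4921.2700 N
  Ry@0 = -4365.9825 N
  Ry@4 = +7691.3025 N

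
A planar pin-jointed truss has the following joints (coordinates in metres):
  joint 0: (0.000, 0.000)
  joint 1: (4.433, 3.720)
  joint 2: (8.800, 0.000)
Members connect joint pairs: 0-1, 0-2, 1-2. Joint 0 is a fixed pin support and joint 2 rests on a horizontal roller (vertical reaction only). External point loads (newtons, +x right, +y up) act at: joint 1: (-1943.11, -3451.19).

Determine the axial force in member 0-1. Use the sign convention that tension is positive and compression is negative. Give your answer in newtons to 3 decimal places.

N=3 nodes, M=3 members, R=3 reactions → 2N=6, M+R=6
member 0 (0-1): L=5.7870, (cx,cy)=(0.7660,0.6428)
member 1 (0-2): L=8.8000, (cx,cy)=(1.0000,0.0000)
member 2 (1-2): L=5.7366, (cx,cy)=(0.7612,-0.6485)
solve A·x = −loads:
  F[0-1] = -3942.1266 N (compression)
  F[0-2] = +1076.6432 N (tension)
  F[1-2] = -1414.3163 N (compression)
  Rx@0 = +1943.1100 N
  Ry@0 = +2534.0586 N
  Ry@2 = +917.1314 N

-3942.127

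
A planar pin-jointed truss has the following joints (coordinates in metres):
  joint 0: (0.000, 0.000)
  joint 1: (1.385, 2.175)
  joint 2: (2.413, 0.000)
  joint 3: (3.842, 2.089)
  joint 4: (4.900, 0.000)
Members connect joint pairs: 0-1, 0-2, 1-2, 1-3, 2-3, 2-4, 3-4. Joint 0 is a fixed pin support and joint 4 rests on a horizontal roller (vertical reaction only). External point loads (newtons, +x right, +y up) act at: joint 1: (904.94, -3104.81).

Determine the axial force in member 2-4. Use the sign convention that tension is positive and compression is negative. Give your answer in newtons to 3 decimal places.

647.900

N=5 nodes, M=7 members, R=3 reactions → 2N=10, M+R=10
member 0 (0-1): L=2.5785, (cx,cy)=(0.5371,0.8435)
member 1 (0-2): L=2.4130, (cx,cy)=(1.0000,0.0000)
member 2 (1-2): L=2.4057, (cx,cy)=(0.4273,-0.9041)
member 3 (1-3): L=2.4585, (cx,cy)=(0.9994,-0.0350)
member 4 (2-3): L=2.5310, (cx,cy)=(0.5646,0.8254)
member 5 (2-4): L=2.4870, (cx,cy)=(1.0000,0.0000)
member 6 (3-4): L=2.3416, (cx,cy)=(0.4518,-0.8921)
solve A·x = −loads:
  F[0-1] = -2164.2437 N (compression)
  F[0-2] = +2067.4125 N (tension)
  F[1-2] = -1357.3755 N (compression)
  F[1-3] = -1488.2925 N (compression)
  F[2-3] = +1486.8629 N (tension)
  F[2-4] = +647.9005 N (tension)
  F[3-4] = -1433.9798 N (compression)
  Rx@0 = -904.9400 N
  Ry@0 = +1825.5434 N
  Ry@4 = +1279.2666 N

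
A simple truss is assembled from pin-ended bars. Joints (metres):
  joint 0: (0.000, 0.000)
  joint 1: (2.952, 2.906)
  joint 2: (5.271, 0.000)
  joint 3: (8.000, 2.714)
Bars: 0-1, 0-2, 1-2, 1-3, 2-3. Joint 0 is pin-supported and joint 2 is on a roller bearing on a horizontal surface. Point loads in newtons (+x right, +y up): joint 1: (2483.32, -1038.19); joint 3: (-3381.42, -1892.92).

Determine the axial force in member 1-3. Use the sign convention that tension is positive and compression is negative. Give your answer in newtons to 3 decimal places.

N=4 nodes, M=5 members, R=3 reactions → 2N=8, M+R=8
member 0 (0-1): L=4.1424, (cx,cy)=(0.7126,0.7015)
member 1 (0-2): L=5.2710, (cx,cy)=(1.0000,0.0000)
member 2 (1-2): L=3.7179, (cx,cy)=(0.6237,-0.7816)
member 3 (1-3): L=5.0517, (cx,cy)=(0.9993,-0.0380)
member 4 (2-3): L=3.8488, (cx,cy)=(0.7091,0.7052)
solve A·x = −loads:
  F[0-1] = +215.6890 N (tension)
  F[0-2] = -1051.8080 N (compression)
  F[1-2] = -1452.5515 N (compression)
  F[1-3] = -1424.6220 N (compression)
  F[2-3] = -2761.1872 N (compression)
  Rx@0 = +898.1000 N
  Ry@0 = -151.3129 N
  Ry@2 = +3082.4229 N

-1424.622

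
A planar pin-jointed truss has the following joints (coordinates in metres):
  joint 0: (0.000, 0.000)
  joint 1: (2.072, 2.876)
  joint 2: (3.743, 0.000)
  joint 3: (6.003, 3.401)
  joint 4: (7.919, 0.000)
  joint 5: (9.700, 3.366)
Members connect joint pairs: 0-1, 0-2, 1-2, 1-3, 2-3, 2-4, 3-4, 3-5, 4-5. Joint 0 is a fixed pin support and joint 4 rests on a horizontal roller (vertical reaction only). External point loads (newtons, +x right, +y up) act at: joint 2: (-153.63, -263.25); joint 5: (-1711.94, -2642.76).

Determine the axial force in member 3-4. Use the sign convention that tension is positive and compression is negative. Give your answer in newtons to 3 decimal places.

N=6 nodes, M=9 members, R=3 reactions → 2N=12, M+R=12
member 0 (0-1): L=3.5447, (cx,cy)=(0.5845,0.8114)
member 1 (0-2): L=3.7430, (cx,cy)=(1.0000,0.0000)
member 2 (1-2): L=3.3262, (cx,cy)=(0.5024,-0.8646)
member 3 (1-3): L=3.9659, (cx,cy)=(0.9912,0.1324)
member 4 (2-3): L=4.0834, (cx,cy)=(0.5535,0.8329)
member 5 (2-4): L=4.1760, (cx,cy)=(1.0000,0.0000)
member 6 (3-4): L=3.9036, (cx,cy)=(0.4908,-0.8713)
member 7 (3-5): L=3.6972, (cx,cy)=(1.0000,-0.0095)
member 8 (4-5): L=3.8081, (cx,cy)=(0.4677,0.8839)
solve A·x = −loads:
  F[0-1] = -335.3937 N (compression)
  F[0-2] = -1669.5181 N (compression)
  F[1-2] = +263.9594 N (tension)
  F[1-3] = -331.5766 N (compression)
  F[2-3] = +42.0440 N (tension)
  F[2-4] = -1406.5510 N (compression)
  F[3-4] = +13.5785 N (tension)
  F[3-5] = -312.0677 N (compression)
  F[4-5] = -2993.2400 N (compression)
  Rx@0 = +1865.5700 N
  Ry@0 = +272.1261 N
  Ry@4 = +2633.8839 N

13.579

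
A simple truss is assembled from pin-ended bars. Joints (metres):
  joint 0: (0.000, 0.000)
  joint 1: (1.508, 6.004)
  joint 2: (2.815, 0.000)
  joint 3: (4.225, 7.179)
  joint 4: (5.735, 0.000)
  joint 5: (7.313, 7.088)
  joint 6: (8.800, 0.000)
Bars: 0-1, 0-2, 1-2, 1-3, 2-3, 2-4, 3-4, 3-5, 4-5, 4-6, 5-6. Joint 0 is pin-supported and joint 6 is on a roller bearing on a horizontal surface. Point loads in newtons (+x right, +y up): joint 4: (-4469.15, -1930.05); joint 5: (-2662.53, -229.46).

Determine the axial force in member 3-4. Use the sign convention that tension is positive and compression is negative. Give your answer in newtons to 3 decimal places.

2987.154

N=7 nodes, M=11 members, R=3 reactions → 2N=14, M+R=14
member 0 (0-1): L=6.1905, (cx,cy)=(0.2436,0.9699)
member 1 (0-2): L=2.8150, (cx,cy)=(1.0000,0.0000)
member 2 (1-2): L=6.1446, (cx,cy)=(0.2127,-0.9771)
member 3 (1-3): L=2.9602, (cx,cy)=(0.9178,0.3969)
member 4 (2-3): L=7.3162, (cx,cy)=(0.1927,0.9813)
member 5 (2-4): L=2.9200, (cx,cy)=(1.0000,0.0000)
member 6 (3-4): L=7.3361, (cx,cy)=(0.2058,-0.9786)
member 7 (3-5): L=3.0893, (cx,cy)=(0.9996,-0.0295)
member 8 (4-5): L=7.2615, (cx,cy)=(0.2173,0.9761)
member 9 (4-6): L=3.0650, (cx,cy)=(1.0000,0.0000)
member 10 (5-6): L=7.2423, (cx,cy)=(0.2053,-0.9787)
solve A·x = −loads:
  F[0-1] = -2944.2408 N (compression)
  F[0-2] = -6414.4637 N (compression)
  F[1-2] = +2380.8533 N (tension)
  F[1-3] = -1333.1629 N (compression)
  F[2-3] = -2370.8158 N (compression)
  F[2-4] = -5451.1269 N (compression)
  F[3-4] = +2987.1539 N (tension)
  F[3-5] = -2296.4010 N (compression)
  F[4-5] = -1017.4555 N (compression)
  F[4-6] = -146.0227 N (compression)
  F[5-6] = +711.1903 N (tension)
  Rx@0 = +7131.6800 N
  Ry@0 = +2855.5481 N
  Ry@6 = -696.0381 N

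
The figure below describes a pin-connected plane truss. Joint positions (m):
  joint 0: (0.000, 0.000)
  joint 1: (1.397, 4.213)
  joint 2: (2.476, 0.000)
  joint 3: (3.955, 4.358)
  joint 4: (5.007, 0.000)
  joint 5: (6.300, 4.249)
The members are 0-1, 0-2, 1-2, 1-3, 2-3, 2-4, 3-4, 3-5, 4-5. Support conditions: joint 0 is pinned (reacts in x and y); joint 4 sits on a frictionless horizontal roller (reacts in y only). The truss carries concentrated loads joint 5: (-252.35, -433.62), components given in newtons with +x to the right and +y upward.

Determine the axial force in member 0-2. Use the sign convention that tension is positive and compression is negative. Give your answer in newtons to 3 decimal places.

N=6 nodes, M=9 members, R=3 reactions → 2N=12, M+R=12
member 0 (0-1): L=4.4386, (cx,cy)=(0.3147,0.9492)
member 1 (0-2): L=2.4760, (cx,cy)=(1.0000,0.0000)
member 2 (1-2): L=4.3490, (cx,cy)=(0.2481,-0.9687)
member 3 (1-3): L=2.5621, (cx,cy)=(0.9984,0.0566)
member 4 (2-3): L=4.6021, (cx,cy)=(0.3214,0.9470)
member 5 (2-4): L=2.5310, (cx,cy)=(1.0000,0.0000)
member 6 (3-4): L=4.4832, (cx,cy)=(0.2347,-0.9721)
member 7 (3-5): L=2.3475, (cx,cy)=(0.9989,-0.0464)
member 8 (4-5): L=4.4414, (cx,cy)=(0.2911,0.9567)
solve A·x = −loads:
  F[0-1] = -107.6404 N (compression)
  F[0-2] = -218.4712 N (compression)
  F[1-2] = +102.0042 N (tension)
  F[1-3] = -59.2815 N (compression)
  F[2-3] = -104.3504 N (compression)
  F[2-4] = -159.6282 N (compression)
  F[3-4] = +110.7812 N (tension)
  F[3-5] = -118.8454 N (compression)
  F[4-5] = -459.0208 N (compression)
  Rx@0 = +252.3500 N
  Ry@0 = +102.1699 N
  Ry@4 = +331.4501 N

-218.471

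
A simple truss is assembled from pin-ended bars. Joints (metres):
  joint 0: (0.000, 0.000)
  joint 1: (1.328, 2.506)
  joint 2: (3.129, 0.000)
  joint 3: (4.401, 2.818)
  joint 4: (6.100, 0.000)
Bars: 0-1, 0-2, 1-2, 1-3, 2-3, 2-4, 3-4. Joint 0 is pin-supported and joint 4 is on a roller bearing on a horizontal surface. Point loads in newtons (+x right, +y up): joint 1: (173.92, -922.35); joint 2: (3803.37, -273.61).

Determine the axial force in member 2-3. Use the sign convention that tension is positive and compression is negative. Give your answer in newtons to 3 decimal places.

503.468

N=5 nodes, M=7 members, R=3 reactions → 2N=10, M+R=10
member 0 (0-1): L=2.8361, (cx,cy)=(0.4682,0.8836)
member 1 (0-2): L=3.1290, (cx,cy)=(1.0000,0.0000)
member 2 (1-2): L=3.0860, (cx,cy)=(0.5836,-0.8120)
member 3 (1-3): L=3.0888, (cx,cy)=(0.9949,0.1010)
member 4 (2-3): L=3.0918, (cx,cy)=(0.4114,0.9114)
member 5 (2-4): L=2.9710, (cx,cy)=(1.0000,0.0000)
member 6 (3-4): L=3.2906, (cx,cy)=(0.5163,-0.8564)
solve A·x = −loads:
  F[0-1] = -886.5577 N (compression)
  F[0-2] = +4392.4154 N (tension)
  F[1-2] = -228.1587 N (compression)
  F[1-3] = -458.2366 N (compression)
  F[2-3] = +503.4675 N (tension)
  F[2-4] = +248.7596 N (tension)
  F[3-4] = -481.7870 N (compression)
  Rx@0 = -3977.2900 N
  Ry@0 = +783.3616 N
  Ry@4 = +412.5984 N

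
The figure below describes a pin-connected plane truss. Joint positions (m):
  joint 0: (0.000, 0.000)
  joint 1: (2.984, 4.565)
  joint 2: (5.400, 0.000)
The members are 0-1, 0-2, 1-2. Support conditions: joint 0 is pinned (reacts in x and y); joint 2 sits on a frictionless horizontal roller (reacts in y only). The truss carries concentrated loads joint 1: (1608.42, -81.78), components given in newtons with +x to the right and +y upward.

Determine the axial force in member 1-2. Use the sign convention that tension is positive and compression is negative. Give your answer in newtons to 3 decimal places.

-1589.527

N=3 nodes, M=3 members, R=3 reactions → 2N=6, M+R=6
member 0 (0-1): L=5.4538, (cx,cy)=(0.5471,0.8370)
member 1 (0-2): L=5.4000, (cx,cy)=(1.0000,0.0000)
member 2 (1-2): L=5.1649, (cx,cy)=(0.4678,-0.8838)
solve A·x = −loads:
  F[0-1] = +1580.7198 N (tension)
  F[0-2] = +743.5361 N (tension)
  F[1-2] = -1589.5265 N (compression)
  Rx@0 = -1608.4200 N
  Ry@0 = -1323.1216 N
  Ry@2 = +1404.9016 N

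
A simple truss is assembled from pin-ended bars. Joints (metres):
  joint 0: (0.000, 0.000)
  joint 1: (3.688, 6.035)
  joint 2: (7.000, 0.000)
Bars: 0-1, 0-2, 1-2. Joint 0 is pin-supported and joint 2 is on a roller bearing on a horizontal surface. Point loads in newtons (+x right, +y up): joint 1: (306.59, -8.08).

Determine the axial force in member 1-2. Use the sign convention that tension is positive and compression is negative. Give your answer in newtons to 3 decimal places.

-306.369

N=3 nodes, M=3 members, R=3 reactions → 2N=6, M+R=6
member 0 (0-1): L=7.0727, (cx,cy)=(0.5214,0.8533)
member 1 (0-2): L=7.0000, (cx,cy)=(1.0000,0.0000)
member 2 (1-2): L=6.8841, (cx,cy)=(0.4811,-0.8767)
solve A·x = −loads:
  F[0-1] = +305.2922 N (tension)
  F[0-2] = +147.3971 N (tension)
  F[1-2] = -306.3688 N (compression)
  Rx@0 = -306.5900 N
  Ry@0 = -260.5014 N
  Ry@2 = +268.5814 N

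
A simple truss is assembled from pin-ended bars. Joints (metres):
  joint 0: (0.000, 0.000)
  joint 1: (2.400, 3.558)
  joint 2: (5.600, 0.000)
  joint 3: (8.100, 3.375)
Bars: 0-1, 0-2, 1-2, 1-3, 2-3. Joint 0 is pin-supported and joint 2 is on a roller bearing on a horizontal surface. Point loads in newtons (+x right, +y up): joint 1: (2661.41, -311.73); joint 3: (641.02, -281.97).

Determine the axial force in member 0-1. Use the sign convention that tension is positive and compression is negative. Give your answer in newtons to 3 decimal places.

2442.650

N=4 nodes, M=5 members, R=3 reactions → 2N=8, M+R=8
member 0 (0-1): L=4.2918, (cx,cy)=(0.5592,0.8290)
member 1 (0-2): L=5.6000, (cx,cy)=(1.0000,0.0000)
member 2 (1-2): L=4.7853, (cx,cy)=(0.6687,-0.7435)
member 3 (1-3): L=5.7029, (cx,cy)=(0.9995,-0.0321)
member 4 (2-3): L=4.2001, (cx,cy)=(0.5952,0.8036)
solve A·x = −loads:
  F[0-1] = +2442.6504 N (tension)
  F[0-2] = +1936.4786 N (tension)
  F[1-2] = -3178.6587 N (compression)
  F[1-3] = +830.5722 N (tension)
  F[2-3] = -317.7347 N (compression)
  Rx@0 = -3302.4300 N
  Ry@0 = -2025.0229 N
  Ry@2 = +2618.7229 N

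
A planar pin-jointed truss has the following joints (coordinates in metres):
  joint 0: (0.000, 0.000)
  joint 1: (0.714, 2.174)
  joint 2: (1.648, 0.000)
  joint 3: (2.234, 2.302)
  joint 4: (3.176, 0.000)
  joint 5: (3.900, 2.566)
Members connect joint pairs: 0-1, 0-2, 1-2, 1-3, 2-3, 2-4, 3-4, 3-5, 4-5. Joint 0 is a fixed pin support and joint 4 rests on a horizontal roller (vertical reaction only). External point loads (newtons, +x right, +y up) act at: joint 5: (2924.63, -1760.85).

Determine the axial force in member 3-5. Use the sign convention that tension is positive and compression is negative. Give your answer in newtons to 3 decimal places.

N=6 nodes, M=9 members, R=3 reactions → 2N=12, M+R=12
member 0 (0-1): L=2.2882, (cx,cy)=(0.3120,0.9501)
member 1 (0-2): L=1.6480, (cx,cy)=(1.0000,0.0000)
member 2 (1-2): L=2.3661, (cx,cy)=(0.3947,-0.9188)
member 3 (1-3): L=1.5254, (cx,cy)=(0.9965,0.0839)
member 4 (2-3): L=2.3754, (cx,cy)=(0.2467,0.9691)
member 5 (2-4): L=1.5280, (cx,cy)=(1.0000,0.0000)
member 6 (3-4): L=2.4873, (cx,cy)=(0.3787,-0.9255)
member 7 (3-5): L=1.6868, (cx,cy)=(0.9877,0.1565)
member 8 (4-5): L=2.6662, (cx,cy)=(0.2715,0.9624)
solve A·x = −loads:
  F[0-1] = +2909.5805 N (tension)
  F[0-2] = +2016.7556 N (tension)
  F[1-2] = -2823.2760 N (compression)
  F[1-3] = +2029.4789 N (tension)
  F[2-3] = +2676.7403 N (tension)
  F[2-4] = +241.9742 N (tension)
  F[3-4] = -2373.5722 N (compression)
  F[3-5] = +3626.2804 N (tension)
  F[4-5] = -2419.3076 N (compression)
  Rx@0 = -2924.6300 N
  Ry@0 = -2764.3123 N
  Ry@4 = +4525.1623 N

3626.280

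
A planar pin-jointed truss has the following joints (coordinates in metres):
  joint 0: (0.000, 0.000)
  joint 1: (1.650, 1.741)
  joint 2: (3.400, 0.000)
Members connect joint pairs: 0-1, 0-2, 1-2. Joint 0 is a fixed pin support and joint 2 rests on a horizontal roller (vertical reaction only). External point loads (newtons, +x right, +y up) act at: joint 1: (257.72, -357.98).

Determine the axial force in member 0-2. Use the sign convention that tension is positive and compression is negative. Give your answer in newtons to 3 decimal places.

N=3 nodes, M=3 members, R=3 reactions → 2N=6, M+R=6
member 0 (0-1): L=2.3987, (cx,cy)=(0.6879,0.7258)
member 1 (0-2): L=3.4000, (cx,cy)=(1.0000,0.0000)
member 2 (1-2): L=2.4685, (cx,cy)=(0.7089,-0.7053)
solve A·x = −loads:
  F[0-1] = -72.0379 N (compression)
  F[0-2] = +307.2737 N (tension)
  F[1-2] = -433.4346 N (compression)
  Rx@0 = -257.7200 N
  Ry@0 = +52.2866 N
  Ry@2 = +305.6934 N

307.274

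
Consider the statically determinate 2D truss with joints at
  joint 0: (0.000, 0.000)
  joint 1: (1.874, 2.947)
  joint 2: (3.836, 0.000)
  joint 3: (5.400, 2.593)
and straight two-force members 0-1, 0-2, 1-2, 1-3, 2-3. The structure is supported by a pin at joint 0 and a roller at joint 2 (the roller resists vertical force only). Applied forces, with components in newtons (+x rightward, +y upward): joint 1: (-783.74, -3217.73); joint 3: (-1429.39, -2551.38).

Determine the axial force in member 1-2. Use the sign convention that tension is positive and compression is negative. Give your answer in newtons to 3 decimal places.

N=4 nodes, M=5 members, R=3 reactions → 2N=8, M+R=8
member 0 (0-1): L=3.4924, (cx,cy)=(0.5366,0.8438)
member 1 (0-2): L=3.8360, (cx,cy)=(1.0000,0.0000)
member 2 (1-2): L=3.5404, (cx,cy)=(0.5542,-0.8324)
member 3 (1-3): L=3.5437, (cx,cy)=(0.9950,-0.0999)
member 4 (2-3): L=3.0282, (cx,cy)=(0.5165,0.8563)
solve A·x = −loads:
  F[0-1] = -2576.1543 N (compression)
  F[0-2] = -830.7719 N (compression)
  F[1-2] = -1266.5083 N (compression)
  F[1-3] = +103.7728 N (tension)
  F[2-3] = -2967.4479 N (compression)
  Rx@0 = +2213.1300 N
  Ry@0 = +2173.8577 N
  Ry@2 = +3595.2523 N

-1266.508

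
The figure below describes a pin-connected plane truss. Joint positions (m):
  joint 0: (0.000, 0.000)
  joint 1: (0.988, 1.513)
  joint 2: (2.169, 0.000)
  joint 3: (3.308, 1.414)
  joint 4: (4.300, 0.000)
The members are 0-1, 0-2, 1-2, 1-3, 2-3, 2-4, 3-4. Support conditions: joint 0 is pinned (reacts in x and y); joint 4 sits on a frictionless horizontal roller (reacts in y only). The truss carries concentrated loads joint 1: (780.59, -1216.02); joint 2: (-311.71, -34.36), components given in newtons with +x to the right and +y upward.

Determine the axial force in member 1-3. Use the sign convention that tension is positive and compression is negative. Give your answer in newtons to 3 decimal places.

N=5 nodes, M=7 members, R=3 reactions → 2N=10, M+R=10
member 0 (0-1): L=1.8070, (cx,cy)=(0.5468,0.8373)
member 1 (0-2): L=2.1690, (cx,cy)=(1.0000,0.0000)
member 2 (1-2): L=1.9194, (cx,cy)=(0.6153,-0.7883)
member 3 (1-3): L=2.3221, (cx,cy)=(0.9991,-0.0426)
member 4 (2-3): L=1.8157, (cx,cy)=(0.6273,0.7788)
member 5 (2-4): L=2.1310, (cx,cy)=(1.0000,0.0000)
member 6 (3-4): L=1.7273, (cx,cy)=(0.5743,-0.8186)
solve A·x = −loads:
  F[0-1] = -810.9337 N (compression)
  F[0-2] = +912.2638 N (tension)
  F[1-2] = -636.2002 N (compression)
  F[1-3] = -833.2709 N (compression)
  F[2-3] = +688.0951 N (tension)
  F[2-4] = +400.8637 N (tension)
  F[3-4] = -697.9835 N (compression)
  Rx@0 = -468.8800 N
  Ry@0 = +678.9876 N
  Ry@4 = +571.3924 N

-833.271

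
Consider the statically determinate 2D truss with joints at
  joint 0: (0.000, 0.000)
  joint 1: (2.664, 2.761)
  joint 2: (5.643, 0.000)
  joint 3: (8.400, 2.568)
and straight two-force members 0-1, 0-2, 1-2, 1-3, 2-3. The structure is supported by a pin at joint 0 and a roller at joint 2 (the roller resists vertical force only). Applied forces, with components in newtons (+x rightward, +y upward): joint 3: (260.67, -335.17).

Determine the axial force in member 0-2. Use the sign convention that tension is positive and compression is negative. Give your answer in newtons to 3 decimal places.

N=4 nodes, M=5 members, R=3 reactions → 2N=8, M+R=8
member 0 (0-1): L=3.8367, (cx,cy)=(0.6944,0.7196)
member 1 (0-2): L=5.6430, (cx,cy)=(1.0000,0.0000)
member 2 (1-2): L=4.0617, (cx,cy)=(0.7334,-0.6798)
member 3 (1-3): L=5.7392, (cx,cy)=(0.9994,-0.0336)
member 4 (2-3): L=3.7677, (cx,cy)=(0.7317,0.6816)
solve A·x = −loads:
  F[0-1] = +392.3919 N (tension)
  F[0-2] = -11.7883 N (compression)
  F[1-2] = -445.0522 N (compression)
  F[1-3] = +599.2133 N (tension)
  F[2-3] = -462.1900 N (compression)
  Rx@0 = -260.6700 N
  Ry@0 = -282.3789 N
  Ry@2 = +617.5489 N

-11.788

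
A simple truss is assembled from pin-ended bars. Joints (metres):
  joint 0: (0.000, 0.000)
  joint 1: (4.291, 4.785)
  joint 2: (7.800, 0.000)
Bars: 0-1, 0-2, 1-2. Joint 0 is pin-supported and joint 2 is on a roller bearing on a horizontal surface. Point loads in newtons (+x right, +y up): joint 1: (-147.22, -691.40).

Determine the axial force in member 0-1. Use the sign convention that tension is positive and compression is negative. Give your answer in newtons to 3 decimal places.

N=3 nodes, M=3 members, R=3 reactions → 2N=6, M+R=6
member 0 (0-1): L=6.4272, (cx,cy)=(0.6676,0.7445)
member 1 (0-2): L=7.8000, (cx,cy)=(1.0000,0.0000)
member 2 (1-2): L=5.9337, (cx,cy)=(0.5914,-0.8064)
solve A·x = −loads:
  F[0-1] = -539.0993 N (compression)
  F[0-2] = +212.6995 N (tension)
  F[1-2] = -359.6764 N (compression)
  Rx@0 = +147.2200 N
  Ry@0 = +401.3552 N
  Ry@2 = +290.0448 N

-539.099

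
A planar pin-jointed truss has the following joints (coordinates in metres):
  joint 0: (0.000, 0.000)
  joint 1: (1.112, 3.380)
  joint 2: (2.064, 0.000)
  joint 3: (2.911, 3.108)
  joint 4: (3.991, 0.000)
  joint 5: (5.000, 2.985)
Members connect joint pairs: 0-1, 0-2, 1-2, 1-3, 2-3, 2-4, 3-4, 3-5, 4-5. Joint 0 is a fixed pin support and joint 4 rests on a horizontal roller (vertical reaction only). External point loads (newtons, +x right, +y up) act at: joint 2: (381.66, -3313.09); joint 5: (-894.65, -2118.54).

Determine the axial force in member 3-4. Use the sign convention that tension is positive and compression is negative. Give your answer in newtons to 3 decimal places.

N=6 nodes, M=9 members, R=3 reactions → 2N=12, M+R=12
member 0 (0-1): L=3.5582, (cx,cy)=(0.3125,0.9499)
member 1 (0-2): L=2.0640, (cx,cy)=(1.0000,0.0000)
member 2 (1-2): L=3.5115, (cx,cy)=(0.2711,-0.9625)
member 3 (1-3): L=1.8194, (cx,cy)=(0.9888,-0.1495)
member 4 (2-3): L=3.2213, (cx,cy)=(0.2629,0.9648)
member 5 (2-4): L=1.9270, (cx,cy)=(1.0000,0.0000)
member 6 (3-4): L=3.2903, (cx,cy)=(0.3282,-0.9446)
member 7 (3-5): L=2.0926, (cx,cy)=(0.9983,-0.0588)
member 8 (4-5): L=3.1509, (cx,cy)=(0.3202,0.9473)
solve A·x = −loads:
  F[0-1] = -1824.6012 N (compression)
  F[0-2] = +57.2264 N (tension)
  F[1-2] = +1974.2919 N (tension)
  F[1-3] = -1118.0276 N (compression)
  F[2-3] = +1464.2591 N (tension)
  F[2-4] = -174.1893 N (compression)
  F[3-4] = -1661.6340 N (compression)
  F[3-5] = -175.3530 N (compression)
  F[4-5] = -2247.1790 N (compression)
  Rx@0 = +512.9900 N
  Ry@0 = +1733.2117 N
  Ry@4 = +3698.4183 N

-1661.634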